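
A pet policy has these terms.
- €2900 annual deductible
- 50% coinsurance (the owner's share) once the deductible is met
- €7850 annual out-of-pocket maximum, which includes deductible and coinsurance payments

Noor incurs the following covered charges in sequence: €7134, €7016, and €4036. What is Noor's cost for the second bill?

€2833

Bill 1, €7134: deductible takes €2900, €4234 remains; owner's 50% is €2117. Owner owes €5017 (running OOP €5017).
Bill 2, €7016: deductible already satisfied, so owner's share is 50% × €7016 = €3508. Adding that to €5017 gives €8525, past the €7850 cap; owner pays only €7850 − €5017 = €2833.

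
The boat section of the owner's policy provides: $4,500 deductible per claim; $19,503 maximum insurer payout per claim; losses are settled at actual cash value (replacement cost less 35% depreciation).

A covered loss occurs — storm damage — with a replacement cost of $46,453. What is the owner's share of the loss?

Actual cash value after 35% depreciation: $46,453 × 65% = $30,194.45.
Subtract the deductible: $30,194.45 − $4,500 = $25,694.45.
The $19,503 per-incident cap binds; insurer pays $19,503.
Owner's share is the uncovered remainder: $46,453 − $19,503 = $26,950.

$26,950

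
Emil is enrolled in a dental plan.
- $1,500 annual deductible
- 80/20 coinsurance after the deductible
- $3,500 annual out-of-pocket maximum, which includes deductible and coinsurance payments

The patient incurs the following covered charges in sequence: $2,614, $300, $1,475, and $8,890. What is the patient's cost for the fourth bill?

$1,422.20

Bill 1, $2,614: $1,500 to deductible, leaving $1,114; coinsurance $1,114 × 20% = $222.80. Patient pays $1,722.80; OOP now $1,722.80.
Bill 2, $300: deductible met; 20% of $300 = $60. Patient owes $60 (running OOP $1,782.80).
Bill 3, $1,475: deductible already satisfied, so patient's share is 20% × $1,475 = $295. Patient pays $295; OOP now $2,077.80.
Bill 4, $8,890: deductible already satisfied, so patient's share is 20% × $8,890 = $1,778. Adding that to $2,077.80 gives $3,855.80, past the $3,500 cap; patient pays only $3,500 − $2,077.80 = $1,422.20.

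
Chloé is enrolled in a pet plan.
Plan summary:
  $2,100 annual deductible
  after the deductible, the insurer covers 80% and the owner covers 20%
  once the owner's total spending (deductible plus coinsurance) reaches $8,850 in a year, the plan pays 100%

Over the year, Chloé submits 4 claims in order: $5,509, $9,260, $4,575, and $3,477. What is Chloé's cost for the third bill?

$915

Claim 1 ($5,509): $2,100 finishes the deductible; $3,409 goes to coinsurance; owner's 20% is $681.80. Owner pays $2,781.80; OOP now $2,781.80.
Claim 2 ($9,260): deductible already satisfied, so owner's share is 20% × $9,260 = $1,852. Owner pays $1,852; OOP now $4,633.80.
Claim 3 ($4,575): deductible already satisfied, so owner's share is 20% × $4,575 = $915. Owner pays $915; OOP now $5,548.80.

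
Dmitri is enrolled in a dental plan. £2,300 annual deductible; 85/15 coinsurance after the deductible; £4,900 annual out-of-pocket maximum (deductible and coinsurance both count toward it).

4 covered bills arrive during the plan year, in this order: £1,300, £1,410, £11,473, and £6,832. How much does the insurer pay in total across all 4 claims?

£16,115

Bill 1, £1,300: fully absorbed by the deductible. Cost to patient: £1,300. OOP to date £1,300. Plan pays £1,300 − £1,300 = £0.
Bill 2, £1,410: deductible takes £1,000, £410 remains; 15% of £410 = £61.50. Cost to patient: £1,061.50. OOP to date £2,361.50. Insurer: £1,410 − £1,061.50 = £348.50.
Bill 3, £11,473: deductible met; 15% of £11,473 = £1,720.95. Cost to patient: £1,720.95. OOP to date £4,082.45. Insurer: £11,473 − £1,720.95 = £9,752.05.
Bill 4, £6,832: deductible already satisfied, so patient's share is 15% × £6,832 = £1,024.80. OOP would hit £5,107.25 > £4,900, so the cap limits the patient to £4,900 − £4,082.45 = £817.55. Plan pays £6,832 − £817.55 = £6,014.45.
Insurer total = bills − patient's total = £21,015 − £4,900 = £16,115.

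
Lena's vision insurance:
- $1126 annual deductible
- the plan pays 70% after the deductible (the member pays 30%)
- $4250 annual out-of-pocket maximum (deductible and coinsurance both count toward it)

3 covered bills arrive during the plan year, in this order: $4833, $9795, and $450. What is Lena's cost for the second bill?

$2011.90

Claim 1 ($4833): $1126 finishes the deductible; $3707 goes to coinsurance; 30% of $3707 = $1112.10. Cost to member: $2238.10. OOP to date $2238.10.
Claim 2 ($9795): 30% coinsurance on $9795 = $2938.50. That would push OOP to $5176.60, over the $4250 cap, so member pays $4250 − $2238.10 = $2011.90.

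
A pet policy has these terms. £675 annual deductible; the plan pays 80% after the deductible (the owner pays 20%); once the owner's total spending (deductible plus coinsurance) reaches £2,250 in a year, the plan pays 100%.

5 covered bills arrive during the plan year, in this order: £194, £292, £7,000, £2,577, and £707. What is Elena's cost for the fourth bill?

£212.80

Bill 1, £194: entire amount goes to the deductible. Owner pays £194; OOP now £194.
Bill 2, £292: all of it applies to the deductible. Owner owes £292 (running OOP £486).
Bill 3, £7,000: deductible takes £189, £6,811 remains; 20% of £6,811 = £1,362.20. Owner owes £1,551.20 (running OOP £2,037.20).
Bill 4, £2,577: deductible already satisfied, so owner's share is 20% × £2,577 = £515.40. Adding that to £2,037.20 gives £2,552.60, past the £2,250 cap; owner pays only £2,250 − £2,037.20 = £212.80.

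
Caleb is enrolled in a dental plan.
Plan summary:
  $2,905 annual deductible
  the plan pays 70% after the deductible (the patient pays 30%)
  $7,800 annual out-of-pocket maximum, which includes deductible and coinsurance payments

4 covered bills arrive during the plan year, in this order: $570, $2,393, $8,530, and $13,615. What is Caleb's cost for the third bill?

#1 ($570): entire amount goes to the deductible. Patient owes $570 (running OOP $570).
#2 ($2,393): $2,335 to deductible, leaving $58; coinsurance $58 × 30% = $17.40. Cost to patient: $2,352.40. OOP to date $2,922.40.
#3 ($8,530): deductible met; 30% of $8,530 = $2,559. Patient pays $2,559; OOP now $5,481.40.

$2,559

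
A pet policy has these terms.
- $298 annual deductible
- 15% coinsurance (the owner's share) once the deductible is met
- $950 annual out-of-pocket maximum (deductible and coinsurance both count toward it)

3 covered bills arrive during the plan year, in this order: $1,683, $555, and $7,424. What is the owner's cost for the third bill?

$361

Bill 1, $1,683: $298 finishes the deductible; $1,385 goes to coinsurance; 15% of $1,385 = $207.75. Cost to owner: $505.75. OOP to date $505.75.
Bill 2, $555: 15% coinsurance on $555 = $83.25. Cost to owner: $83.25. OOP to date $589.
Bill 3, $7,424: deductible met; 15% of $7,424 = $1,113.60. That would push OOP to $1,702.60, over the $950 cap, so owner pays $950 − $589 = $361.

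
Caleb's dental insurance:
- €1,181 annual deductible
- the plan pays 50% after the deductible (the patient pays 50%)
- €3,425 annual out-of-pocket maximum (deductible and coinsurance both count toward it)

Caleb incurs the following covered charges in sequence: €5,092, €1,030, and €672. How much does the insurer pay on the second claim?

Claim 1 — €5,092: deductible takes €1,181, €3,911 remains; 50% of €3,911 = €1,955.50. Cost to patient: €3,136.50. OOP to date €3,136.50. Plan pays €5,092 − €3,136.50 = €1,955.50.
Claim 2 — €1,030: deductible met; 50% of €1,030 = €515. Adding that to €3,136.50 gives €3,651.50, past the €3,425 cap; patient pays only €3,425 − €3,136.50 = €288.50. Plan pays €1,030 − €288.50 = €741.50.

€741.50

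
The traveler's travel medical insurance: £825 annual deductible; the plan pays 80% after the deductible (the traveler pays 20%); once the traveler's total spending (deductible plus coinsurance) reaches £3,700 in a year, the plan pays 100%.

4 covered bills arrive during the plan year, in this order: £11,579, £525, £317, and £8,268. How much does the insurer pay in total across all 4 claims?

£16,989

Claim 1 — £11,579: deductible takes £825, £10,754 remains; coinsurance £10,754 × 20% = £2,150.80. Cost to traveler: £2,975.80. OOP to date £2,975.80. Insurer: £11,579 − £2,975.80 = £8,603.20.
Claim 2 — £525: deductible met; 20% of £525 = £105. Traveler owes £105 (running OOP £3,080.80). Insurer: £525 − £105 = £420.
Claim 3 — £317: deductible met; 20% of £317 = £63.40. Cost to traveler: £63.40. OOP to date £3,144.20. Insurer: £317 − £63.40 = £253.60.
Claim 4 — £8,268: deductible already satisfied, so traveler's share is 20% × £8,268 = £1,653.60. Adding that to £3,144.20 gives £4,797.80, past the £3,700 cap; traveler pays only £3,700 − £3,144.20 = £555.80. Insurer: £8,268 − £555.80 = £7,712.20.
Insurer total = bills − traveler's total = £20,689 − £3,700 = £16,989.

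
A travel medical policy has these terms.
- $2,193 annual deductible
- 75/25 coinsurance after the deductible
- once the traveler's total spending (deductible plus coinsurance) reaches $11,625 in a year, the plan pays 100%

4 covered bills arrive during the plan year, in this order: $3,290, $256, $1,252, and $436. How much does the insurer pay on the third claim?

#1 ($3,290): $2,193 finishes the deductible; $1,097 goes to coinsurance; coinsurance $1,097 × 25% = $274.25. Traveler owes $2,467.25 (running OOP $2,467.25). Insurer: $3,290 − $2,467.25 = $822.75.
#2 ($256): 25% coinsurance on $256 = $64. Cost to traveler: $64. OOP to date $2,531.25. Insurer: $256 − $64 = $192.
#3 ($1,252): deductible met; 25% of $1,252 = $313. Traveler owes $313 (running OOP $2,844.25). Insurer: $1,252 − $313 = $939.

$939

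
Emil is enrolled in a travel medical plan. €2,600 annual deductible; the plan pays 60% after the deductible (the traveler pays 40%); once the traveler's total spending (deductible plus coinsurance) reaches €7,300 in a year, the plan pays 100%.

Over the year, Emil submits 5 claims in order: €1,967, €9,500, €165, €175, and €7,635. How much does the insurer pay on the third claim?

€99

#1 (€1,967): fully absorbed by the deductible. Traveler pays €1,967; OOP now €1,967. Plan pays €1,967 − €1,967 = €0.
#2 (€9,500): deductible takes €633, €8,867 remains; 40% of €8,867 = €3,546.80. Cost to traveler: €4,179.80. OOP to date €6,146.80. Insurer: €9,500 − €4,179.80 = €5,320.20.
#3 (€165): deductible already satisfied, so traveler's share is 40% × €165 = €66. Traveler owes €66 (running OOP €6,212.80). Insurer: €165 − €66 = €99.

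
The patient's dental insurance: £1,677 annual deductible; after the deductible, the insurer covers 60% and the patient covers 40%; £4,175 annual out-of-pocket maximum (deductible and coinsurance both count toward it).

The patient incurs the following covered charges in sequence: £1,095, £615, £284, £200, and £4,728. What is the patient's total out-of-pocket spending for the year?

£3,775

Bill 1, £1,095: entire amount goes to the deductible. Patient pays £1,095; OOP now £1,095.
Bill 2, £615: £582 finishes the deductible; £33 goes to coinsurance; patient's 40% is £13.20. Cost to patient: £595.20. OOP to date £1,690.20.
Bill 3, £284: deductible already satisfied, so patient's share is 40% × £284 = £113.60. Cost to patient: £113.60. OOP to date £1,803.80.
Bill 4, £200: deductible already satisfied, so patient's share is 40% × £200 = £80. Patient owes £80 (running OOP £1,883.80).
Bill 5, £4,728: deductible already satisfied, so patient's share is 40% × £4,728 = £1,891.20. Patient pays £1,891.20; OOP now £3,775.
Total paid by the patient: £1,095 + £595.20 + £113.60 + £80 + £1,891.20 = £3,775.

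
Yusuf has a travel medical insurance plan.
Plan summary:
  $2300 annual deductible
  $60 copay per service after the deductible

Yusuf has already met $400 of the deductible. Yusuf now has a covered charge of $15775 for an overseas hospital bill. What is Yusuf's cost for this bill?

Remaining deductible: $2300 − $400 = $1900.
That leaves $15775 − $1900 = $13875 for the copay.
Copay on this service: $60.
That puts the traveler's cost at $1900 + $60 = $1960.

$1960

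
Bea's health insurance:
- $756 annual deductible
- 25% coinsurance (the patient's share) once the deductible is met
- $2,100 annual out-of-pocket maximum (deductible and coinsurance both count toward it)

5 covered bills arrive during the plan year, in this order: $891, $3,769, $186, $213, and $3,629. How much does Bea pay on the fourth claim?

Claim 1 ($891): $756 to deductible, leaving $135; 25% of $135 = $33.75. Cost to patient: $789.75. OOP to date $789.75.
Claim 2 ($3,769): deductible already satisfied, so patient's share is 25% × $3,769 = $942.25. Patient pays $942.25; OOP now $1,732.
Claim 3 ($186): 25% coinsurance on $186 = $46.50. Patient owes $46.50 (running OOP $1,778.50).
Claim 4 ($213): deductible met; 25% of $213 = $53.25. Patient owes $53.25 (running OOP $1,831.75).

$53.25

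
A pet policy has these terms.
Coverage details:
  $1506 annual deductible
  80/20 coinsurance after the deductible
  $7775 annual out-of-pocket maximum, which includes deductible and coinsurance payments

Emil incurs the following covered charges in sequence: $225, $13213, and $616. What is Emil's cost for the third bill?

Claim 1 — $225: fully absorbed by the deductible. Cost to owner: $225. OOP to date $225.
Claim 2 — $13213: $1281 to deductible, leaving $11932; owner's 20% is $2386.40. Cost to owner: $3667.40. OOP to date $3892.40.
Claim 3 — $616: deductible already satisfied, so owner's share is 20% × $616 = $123.20. Owner owes $123.20 (running OOP $4015.60).

$123.20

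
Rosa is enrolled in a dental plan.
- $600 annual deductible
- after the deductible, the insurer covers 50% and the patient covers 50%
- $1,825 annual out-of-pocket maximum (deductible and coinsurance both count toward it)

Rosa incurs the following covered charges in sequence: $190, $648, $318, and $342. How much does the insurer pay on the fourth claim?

Bill 1, $190: entire amount goes to the deductible. Patient pays $190; OOP now $190. Plan pays $190 − $190 = $0.
Bill 2, $648: $410 finishes the deductible; $238 goes to coinsurance; patient's 50% is $119. Patient pays $529; OOP now $719. Plan pays $648 − $529 = $119.
Bill 3, $318: deductible met; 50% of $318 = $159. Cost to patient: $159. OOP to date $878. Plan pays $318 − $159 = $159.
Bill 4, $342: deductible already satisfied, so patient's share is 50% × $342 = $171. Patient owes $171 (running OOP $1,049). Plan pays $342 − $171 = $171.

$171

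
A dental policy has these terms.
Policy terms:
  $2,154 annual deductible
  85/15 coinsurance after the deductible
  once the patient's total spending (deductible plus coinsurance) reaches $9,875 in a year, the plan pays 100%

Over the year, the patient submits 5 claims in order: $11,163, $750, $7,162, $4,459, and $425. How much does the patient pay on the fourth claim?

$668.85

Claim 1 ($11,163): deductible takes $2,154, $9,009 remains; coinsurance $9,009 × 15% = $1,351.35. Cost to patient: $3,505.35. OOP to date $3,505.35.
Claim 2 ($750): 15% coinsurance on $750 = $112.50. Patient pays $112.50; OOP now $3,617.85.
Claim 3 ($7,162): deductible met; 15% of $7,162 = $1,074.30. Patient owes $1,074.30 (running OOP $4,692.15).
Claim 4 ($4,459): deductible met; 15% of $4,459 = $668.85. Patient pays $668.85; OOP now $5,361.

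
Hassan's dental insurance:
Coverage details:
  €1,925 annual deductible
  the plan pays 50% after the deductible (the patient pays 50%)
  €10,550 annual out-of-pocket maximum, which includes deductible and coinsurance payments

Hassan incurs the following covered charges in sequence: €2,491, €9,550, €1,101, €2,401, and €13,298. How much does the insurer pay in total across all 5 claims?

€18,291

Claim 1 — €2,491: €1,925 finishes the deductible; €566 goes to coinsurance; patient's 50% is €283. Cost to patient: €2,208. OOP to date €2,208. Plan pays €2,491 − €2,208 = €283.
Claim 2 — €9,550: 50% coinsurance on €9,550 = €4,775. Cost to patient: €4,775. OOP to date €6,983. Plan pays €9,550 − €4,775 = €4,775.
Claim 3 — €1,101: 50% coinsurance on €1,101 = €550.50. Patient pays €550.50; OOP now €7,533.50. Insurer: €1,101 − €550.50 = €550.50.
Claim 4 — €2,401: deductible met; 50% of €2,401 = €1,200.50. Patient owes €1,200.50 (running OOP €8,734). Insurer: €2,401 − €1,200.50 = €1,200.50.
Claim 5 — €13,298: 50% coinsurance on €13,298 = €6,649. That would push OOP to €15,383, over the €10,550 cap, so patient pays €10,550 − €8,734 = €1,816. Plan pays €13,298 − €1,816 = €11,482.
Insurer total: €283 + €4,775 + €550.50 + €1,200.50 + €11,482 = €18,291.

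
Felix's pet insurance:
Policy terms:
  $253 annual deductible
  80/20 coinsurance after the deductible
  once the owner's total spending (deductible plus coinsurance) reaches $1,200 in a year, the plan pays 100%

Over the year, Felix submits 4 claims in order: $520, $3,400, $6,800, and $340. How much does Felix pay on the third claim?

$213.60

#1 ($520): $253 to deductible, leaving $267; owner's 20% is $53.40. Cost to owner: $306.40. OOP to date $306.40.
#2 ($3,400): 20% coinsurance on $3,400 = $680. Cost to owner: $680. OOP to date $986.40.
#3 ($6,800): deductible met; 20% of $6,800 = $1,360. That would push OOP to $2,346.40, over the $1,200 cap, so owner pays $1,200 − $986.40 = $213.60.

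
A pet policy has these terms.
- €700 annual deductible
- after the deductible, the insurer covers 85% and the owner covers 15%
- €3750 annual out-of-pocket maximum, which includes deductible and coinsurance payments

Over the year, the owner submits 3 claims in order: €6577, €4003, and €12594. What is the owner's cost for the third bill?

Claim 1 (€6577): deductible takes €700, €5877 remains; 15% of €5877 = €881.55. Owner pays €1581.55; OOP now €1581.55.
Claim 2 (€4003): deductible met; 15% of €4003 = €600.45. Owner owes €600.45 (running OOP €2182).
Claim 3 (€12594): deductible met; 15% of €12594 = €1889.10. That would push OOP to €4071.10, over the €3750 cap, so owner pays €3750 − €2182 = €1568.

€1568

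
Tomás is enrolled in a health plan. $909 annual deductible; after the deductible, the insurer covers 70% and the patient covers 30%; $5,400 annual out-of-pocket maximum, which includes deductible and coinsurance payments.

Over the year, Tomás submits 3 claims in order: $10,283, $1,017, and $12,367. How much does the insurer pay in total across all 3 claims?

Claim 1 — $10,283: $909 finishes the deductible; $9,374 goes to coinsurance; coinsurance $9,374 × 30% = $2,812.20. Patient pays $3,721.20; OOP now $3,721.20. Plan pays $10,283 − $3,721.20 = $6,561.80.
Claim 2 — $1,017: deductible already satisfied, so patient's share is 30% × $1,017 = $305.10. Patient pays $305.10; OOP now $4,026.30. Insurer: $1,017 − $305.10 = $711.90.
Claim 3 — $12,367: deductible met; 30% of $12,367 = $3,710.10. OOP would hit $7,736.40 > $5,400, so the cap limits the patient to $5,400 − $4,026.30 = $1,373.70. Insurer: $12,367 − $1,373.70 = $10,993.30.
Insurer total: $6,561.80 + $711.90 + $10,993.30 = $18,267.

$18,267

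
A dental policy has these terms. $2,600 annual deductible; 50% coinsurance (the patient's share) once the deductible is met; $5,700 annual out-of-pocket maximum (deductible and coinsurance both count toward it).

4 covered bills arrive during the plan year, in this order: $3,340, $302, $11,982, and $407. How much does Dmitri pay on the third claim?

#1 ($3,340): deductible takes $2,600, $740 remains; patient's 50% is $370. Cost to patient: $2,970. OOP to date $2,970.
#2 ($302): 50% coinsurance on $302 = $151. Patient owes $151 (running OOP $3,121).
#3 ($11,982): 50% coinsurance on $11,982 = $5,991. OOP would hit $9,112 > $5,700, so the cap limits the patient to $5,700 − $3,121 = $2,579.

$2,579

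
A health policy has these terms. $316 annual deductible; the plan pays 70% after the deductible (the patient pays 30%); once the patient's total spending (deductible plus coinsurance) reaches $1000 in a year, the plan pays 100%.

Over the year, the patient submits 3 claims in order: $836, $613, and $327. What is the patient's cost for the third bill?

$98.10

Bill 1, $836: deductible takes $316, $520 remains; patient's 30% is $156. Patient pays $472; OOP now $472.
Bill 2, $613: deductible already satisfied, so patient's share is 30% × $613 = $183.90. Patient pays $183.90; OOP now $655.90.
Bill 3, $327: deductible met; 30% of $327 = $98.10. Patient owes $98.10 (running OOP $754).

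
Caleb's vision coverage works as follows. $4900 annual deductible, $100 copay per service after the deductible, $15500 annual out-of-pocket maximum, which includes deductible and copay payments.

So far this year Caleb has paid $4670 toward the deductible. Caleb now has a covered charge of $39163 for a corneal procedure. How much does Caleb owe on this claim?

Deductible still to meet: $4900 − $4670 = $230.
After the $230 deductible portion, $39163 − $230 = $38933 is subject to the copay.
Copay on this service: $100.
So the member owes $230 + $100 = $330 before any cap.
Year-to-date out-of-pocket becomes $4670 + $330 = $5000, still under the $15500 maximum, so no cap applies.

$330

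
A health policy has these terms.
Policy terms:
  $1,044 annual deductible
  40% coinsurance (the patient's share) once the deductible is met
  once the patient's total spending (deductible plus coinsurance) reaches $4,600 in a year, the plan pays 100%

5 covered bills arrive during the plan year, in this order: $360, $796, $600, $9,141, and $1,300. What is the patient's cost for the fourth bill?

Claim 1 — $360: all of it applies to the deductible. Cost to patient: $360. OOP to date $360.
Claim 2 — $796: deductible takes $684, $112 remains; patient's 40% is $44.80. Patient owes $728.80 (running OOP $1,088.80).
Claim 3 — $600: 40% coinsurance on $600 = $240. Patient pays $240; OOP now $1,328.80.
Claim 4 — $9,141: deductible already satisfied, so patient's share is 40% × $9,141 = $3,656.40. That would push OOP to $4,985.20, over the $4,600 cap, so patient pays $4,600 − $1,328.80 = $3,271.20.

$3,271.20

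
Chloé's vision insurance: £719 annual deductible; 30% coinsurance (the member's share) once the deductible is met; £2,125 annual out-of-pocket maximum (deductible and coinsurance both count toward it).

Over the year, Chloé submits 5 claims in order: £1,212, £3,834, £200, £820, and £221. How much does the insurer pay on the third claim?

£140

Claim 1 (£1,212): £719 to deductible, leaving £493; 30% of £493 = £147.90. Member pays £866.90; OOP now £866.90. Plan pays £1,212 − £866.90 = £345.10.
Claim 2 (£3,834): deductible met; 30% of £3,834 = £1,150.20. Cost to member: £1,150.20. OOP to date £2,017.10. Plan pays £3,834 − £1,150.20 = £2,683.80.
Claim 3 (£200): deductible already satisfied, so member's share is 30% × £200 = £60. Cost to member: £60. OOP to date £2,077.10. Plan pays £200 − £60 = £140.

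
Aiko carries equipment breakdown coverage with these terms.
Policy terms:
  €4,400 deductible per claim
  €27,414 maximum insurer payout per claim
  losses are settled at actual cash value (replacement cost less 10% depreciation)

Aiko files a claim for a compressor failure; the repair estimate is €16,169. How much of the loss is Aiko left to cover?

At 10% depreciation, ACV = €16,169 − €1,616.90 = €14,552.10.
Subtract the deductible: €14,552.10 − €4,400 = €10,152.10.
€10,152.10 is within the €27,414 limit, so the insurer pays €10,152.10.
Out of pocket: €16,169 − €10,152.10 = €6,016.90.

€6,016.90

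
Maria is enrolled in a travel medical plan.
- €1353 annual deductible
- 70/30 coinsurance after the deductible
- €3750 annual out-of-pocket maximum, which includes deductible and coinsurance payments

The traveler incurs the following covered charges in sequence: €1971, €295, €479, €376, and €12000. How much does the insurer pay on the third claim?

#1 (€1971): €1353 finishes the deductible; €618 goes to coinsurance; 30% of €618 = €185.40. Traveler pays €1538.40; OOP now €1538.40. Plan pays €1971 − €1538.40 = €432.60.
#2 (€295): 30% coinsurance on €295 = €88.50. Traveler pays €88.50; OOP now €1626.90. Insurer: €295 − €88.50 = €206.50.
#3 (€479): 30% coinsurance on €479 = €143.70. Traveler owes €143.70 (running OOP €1770.60). Plan pays €479 − €143.70 = €335.30.

€335.30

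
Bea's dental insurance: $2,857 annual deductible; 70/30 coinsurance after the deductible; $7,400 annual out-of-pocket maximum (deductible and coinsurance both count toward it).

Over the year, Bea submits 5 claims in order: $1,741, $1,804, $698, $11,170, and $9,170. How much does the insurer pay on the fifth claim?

$8,393.80

Claim 1 ($1,741): fully absorbed by the deductible. Patient owes $1,741 (running OOP $1,741). Plan pays $1,741 − $1,741 = $0.
Claim 2 ($1,804): $1,116 to deductible, leaving $688; coinsurance $688 × 30% = $206.40. Patient owes $1,322.40 (running OOP $3,063.40). Insurer: $1,804 − $1,322.40 = $481.60.
Claim 3 ($698): 30% coinsurance on $698 = $209.40. Cost to patient: $209.40. OOP to date $3,272.80. Insurer: $698 − $209.40 = $488.60.
Claim 4 ($11,170): deductible already satisfied, so patient's share is 30% × $11,170 = $3,351. Patient pays $3,351; OOP now $6,623.80. Insurer: $11,170 − $3,351 = $7,819.
Claim 5 ($9,170): deductible met; 30% of $9,170 = $2,751. OOP would hit $9,374.80 > $7,400, so the cap limits the patient to $7,400 − $6,623.80 = $776.20. Insurer: $9,170 − $776.20 = $8,393.80.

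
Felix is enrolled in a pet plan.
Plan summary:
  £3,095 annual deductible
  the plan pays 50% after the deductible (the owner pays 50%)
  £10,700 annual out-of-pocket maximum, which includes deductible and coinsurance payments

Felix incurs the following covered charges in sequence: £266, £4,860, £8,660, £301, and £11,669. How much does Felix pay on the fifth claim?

£2,109

Claim 1 — £266: all of it applies to the deductible. Owner pays £266; OOP now £266.
Claim 2 — £4,860: deductible takes £2,829, £2,031 remains; owner's 50% is £1,015.50. Owner owes £3,844.50 (running OOP £4,110.50).
Claim 3 — £8,660: deductible already satisfied, so owner's share is 50% × £8,660 = £4,330. Cost to owner: £4,330. OOP to date £8,440.50.
Claim 4 — £301: deductible met; 50% of £301 = £150.50. Owner pays £150.50; OOP now £8,591.
Claim 5 — £11,669: 50% coinsurance on £11,669 = £5,834.50. Adding that to £8,591 gives £14,425.50, past the £10,700 cap; owner pays only £10,700 − £8,591 = £2,109.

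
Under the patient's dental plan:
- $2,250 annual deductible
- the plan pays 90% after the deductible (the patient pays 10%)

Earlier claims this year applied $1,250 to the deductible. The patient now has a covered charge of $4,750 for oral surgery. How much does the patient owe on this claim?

$1,375

$1,250 of the $2,250 deductible is already met, leaving $1,000.
The remaining $3,750 (= $4,750 − $1,000) moves to coinsurance.
10% of $3,750 = $375 falls to the patient.
Patient responsibility: $1,000 + $375 = $1,375.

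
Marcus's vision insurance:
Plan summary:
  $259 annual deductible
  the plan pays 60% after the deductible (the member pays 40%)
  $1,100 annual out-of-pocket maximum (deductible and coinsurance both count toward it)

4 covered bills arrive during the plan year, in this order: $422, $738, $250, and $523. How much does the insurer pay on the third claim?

#1 ($422): $259 to deductible, leaving $163; coinsurance $163 × 40% = $65.20. Member pays $324.20; OOP now $324.20. Insurer: $422 − $324.20 = $97.80.
#2 ($738): deductible met; 40% of $738 = $295.20. Member owes $295.20 (running OOP $619.40). Insurer: $738 − $295.20 = $442.80.
#3 ($250): 40% coinsurance on $250 = $100. Member owes $100 (running OOP $719.40). Plan pays $250 − $100 = $150.

$150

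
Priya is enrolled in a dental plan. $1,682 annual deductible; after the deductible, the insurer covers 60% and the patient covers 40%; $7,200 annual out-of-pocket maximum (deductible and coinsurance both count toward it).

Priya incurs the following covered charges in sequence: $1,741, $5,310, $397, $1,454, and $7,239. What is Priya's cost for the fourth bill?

$581.60

Bill 1, $1,741: $1,682 finishes the deductible; $59 goes to coinsurance; patient's 40% is $23.60. Patient pays $1,705.60; OOP now $1,705.60.
Bill 2, $5,310: 40% coinsurance on $5,310 = $2,124. Cost to patient: $2,124. OOP to date $3,829.60.
Bill 3, $397: deductible met; 40% of $397 = $158.80. Cost to patient: $158.80. OOP to date $3,988.40.
Bill 4, $1,454: 40% coinsurance on $1,454 = $581.60. Patient owes $581.60 (running OOP $4,570).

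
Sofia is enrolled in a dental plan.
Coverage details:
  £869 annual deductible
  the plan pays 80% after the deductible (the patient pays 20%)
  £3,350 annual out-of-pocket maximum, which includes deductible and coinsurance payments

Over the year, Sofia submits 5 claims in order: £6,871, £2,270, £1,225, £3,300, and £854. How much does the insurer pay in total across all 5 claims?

£11,170

Claim 1 — £6,871: £869 to deductible, leaving £6,002; 20% of £6,002 = £1,200.40. Patient owes £2,069.40 (running OOP £2,069.40). Plan pays £6,871 − £2,069.40 = £4,801.60.
Claim 2 — £2,270: deductible already satisfied, so patient's share is 20% × £2,270 = £454. Cost to patient: £454. OOP to date £2,523.40. Plan pays £2,270 − £454 = £1,816.
Claim 3 — £1,225: deductible met; 20% of £1,225 = £245. Patient pays £245; OOP now £2,768.40. Plan pays £1,225 − £245 = £980.
Claim 4 — £3,300: deductible already satisfied, so patient's share is 20% × £3,300 = £660. That would push OOP to £3,428.40, over the £3,350 cap, so patient pays £3,350 − £2,768.40 = £581.60. Plan pays £3,300 − £581.60 = £2,718.40.
Claim 5 — £854: deductible already satisfied, so patient's share is 20% × £854 = £170.80. That would push OOP to £3,520.80, over the £3,350 cap, so patient pays £3,350 − £3,350 = £0. Insurer: £854 − £0 = £854.
Insurer total = bills − patient's total = £14,520 − £3,350 = £11,170.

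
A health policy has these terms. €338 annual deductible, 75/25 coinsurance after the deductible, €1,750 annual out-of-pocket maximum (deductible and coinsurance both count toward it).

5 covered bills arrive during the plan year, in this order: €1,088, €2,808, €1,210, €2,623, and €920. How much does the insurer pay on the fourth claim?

Bill 1, €1,088: €338 to deductible, leaving €750; patient's 25% is €187.50. Patient pays €525.50; OOP now €525.50. Insurer: €1,088 − €525.50 = €562.50.
Bill 2, €2,808: deductible met; 25% of €2,808 = €702. Patient owes €702 (running OOP €1,227.50). Plan pays €2,808 − €702 = €2,106.
Bill 3, €1,210: deductible met; 25% of €1,210 = €302.50. Cost to patient: €302.50. OOP to date €1,530. Insurer: €1,210 − €302.50 = €907.50.
Bill 4, €2,623: deductible already satisfied, so patient's share is 25% × €2,623 = €655.75. Adding that to €1,530 gives €2,185.75, past the €1,750 cap; patient pays only €1,750 − €1,530 = €220. Plan pays €2,623 − €220 = €2,403.

€2,403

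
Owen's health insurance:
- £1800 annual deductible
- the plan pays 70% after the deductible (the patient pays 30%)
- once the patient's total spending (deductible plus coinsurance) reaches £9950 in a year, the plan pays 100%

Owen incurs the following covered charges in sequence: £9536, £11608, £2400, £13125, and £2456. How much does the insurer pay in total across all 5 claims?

Claim 1 (£9536): £1800 finishes the deductible; £7736 goes to coinsurance; 30% of £7736 = £2320.80. Patient pays £4120.80; OOP now £4120.80. Insurer: £9536 − £4120.80 = £5415.20.
Claim 2 (£11608): deductible already satisfied, so patient's share is 30% × £11608 = £3482.40. Cost to patient: £3482.40. OOP to date £7603.20. Insurer: £11608 − £3482.40 = £8125.60.
Claim 3 (£2400): 30% coinsurance on £2400 = £720. Patient pays £720; OOP now £8323.20. Plan pays £2400 − £720 = £1680.
Claim 4 (£13125): deductible met; 30% of £13125 = £3937.50. That would push OOP to £12260.70, over the £9950 cap, so patient pays £9950 − £8323.20 = £1626.80. Insurer: £13125 − £1626.80 = £11498.20.
Claim 5 (£2456): deductible met; 30% of £2456 = £736.80. That would push OOP to £10686.80, over the £9950 cap, so patient pays £9950 − £9950 = £0. Insurer: £2456 − £0 = £2456.
Insurer total = bills − patient's total = £39125 − £9950 = £29175.

£29175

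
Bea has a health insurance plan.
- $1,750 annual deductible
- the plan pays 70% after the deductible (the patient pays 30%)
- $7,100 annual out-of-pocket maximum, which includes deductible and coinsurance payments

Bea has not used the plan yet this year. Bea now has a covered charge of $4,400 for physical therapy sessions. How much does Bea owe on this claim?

Nothing has been paid toward the $1,750 deductible, so the first $1,750 of this charge is applied there.
That leaves $4,400 − $1,750 = $2,650 for coinsurance.
Patient's 30% share of $2,650 is $795.
Patient responsibility before any cap: $1,750 + $795 = $2,545.
Year-to-date out-of-pocket becomes $0 + $2,545 = $2,545, still under the $7,100 maximum, so no cap applies.

$2,545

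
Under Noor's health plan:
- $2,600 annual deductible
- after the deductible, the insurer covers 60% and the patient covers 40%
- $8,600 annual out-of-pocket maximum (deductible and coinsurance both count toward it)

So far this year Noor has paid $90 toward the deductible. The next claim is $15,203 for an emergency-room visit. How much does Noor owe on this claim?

$7,587.20

Deductible still to meet: $2,600 − $90 = $2,510.
The remaining $12,693 (= $15,203 − $2,510) moves to coinsurance.
40% of $12,693 = $5,077.20 falls to the patient.
So the patient owes $2,510 + $5,077.20 = $7,587.20 before any cap.
Cumulative spending $90 + $7,587.20 = $7,677.20 stays under the $8,600 maximum.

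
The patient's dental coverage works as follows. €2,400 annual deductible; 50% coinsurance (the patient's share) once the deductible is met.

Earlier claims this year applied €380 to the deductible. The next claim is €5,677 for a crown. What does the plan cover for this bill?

€380 of the €2,400 deductible is already met, leaving €2,020.
The remaining €3,657 (= €5,677 − €2,020) moves to coinsurance.
Coinsurance: €3,657 × 50% = €1,828.50.
So the patient owes €2,020 + €1,828.50 = €3,848.50.
The plan picks up €5,677 − €3,848.50 = €1,828.50.

€1,828.50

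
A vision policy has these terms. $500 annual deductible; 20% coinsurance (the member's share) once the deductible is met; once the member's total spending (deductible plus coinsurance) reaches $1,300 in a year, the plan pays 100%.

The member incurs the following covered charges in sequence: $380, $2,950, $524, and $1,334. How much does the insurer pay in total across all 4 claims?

Claim 1 — $380: all of it applies to the deductible. Member owes $380 (running OOP $380). Plan pays $380 − $380 = $0.
Claim 2 — $2,950: $120 to deductible, leaving $2,830; coinsurance $2,830 × 20% = $566. Member pays $686; OOP now $1,066. Insurer: $2,950 − $686 = $2,264.
Claim 3 — $524: deductible already satisfied, so member's share is 20% × $524 = $104.80. Member pays $104.80; OOP now $1,170.80. Insurer: $524 − $104.80 = $419.20.
Claim 4 — $1,334: deductible met; 20% of $1,334 = $266.80. Adding that to $1,170.80 gives $1,437.60, past the $1,300 cap; member pays only $1,300 − $1,170.80 = $129.20. Insurer: $1,334 − $129.20 = $1,204.80.
Insurer total = bills − member's total = $5,188 − $1,300 = $3,888.

$3,888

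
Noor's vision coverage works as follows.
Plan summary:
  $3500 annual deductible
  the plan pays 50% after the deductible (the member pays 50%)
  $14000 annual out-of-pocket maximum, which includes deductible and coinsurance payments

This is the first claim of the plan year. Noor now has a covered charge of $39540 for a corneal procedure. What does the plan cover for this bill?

$25540

Nothing has been paid toward the $3500 deductible, so the first $3500 of this charge is applied there.
The remaining $36040 (= $39540 − $3500) moves to coinsurance.
50% of $36040 = $18020 falls to the member.
That puts the member's cost at $3500 + $18020 = $21520 before any cap.
That would bring total out-of-pocket to $21520, past the $14000 cap. The member is capped at $14000 − $0 = $14000 on this claim.
Insurer pays the balance: $39540 − $14000 = $25540.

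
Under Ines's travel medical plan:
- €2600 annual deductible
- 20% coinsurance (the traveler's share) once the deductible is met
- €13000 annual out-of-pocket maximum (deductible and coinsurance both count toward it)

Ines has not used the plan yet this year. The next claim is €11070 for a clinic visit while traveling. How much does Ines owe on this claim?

€4294

Nothing has been paid toward the €2600 deductible, so the first €2600 of this charge is applied there.
That leaves €11070 − €2600 = €8470 for coinsurance.
Traveler's 20% share of €8470 is €1694.
Traveler responsibility before any cap: €2600 + €1694 = €4294.
Total out-of-pocket so far would be €0 + €4294 = €4294, below the €13000 cap — no reduction.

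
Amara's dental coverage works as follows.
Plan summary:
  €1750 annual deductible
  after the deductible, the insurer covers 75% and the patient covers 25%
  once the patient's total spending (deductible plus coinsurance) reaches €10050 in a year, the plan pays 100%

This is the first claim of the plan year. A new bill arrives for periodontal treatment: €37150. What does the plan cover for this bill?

The full €1750 deductible is still open; €1750 of this bill applies to it.
After the €1750 deductible portion, €37150 − €1750 = €35400 is subject to coinsurance.
Patient's 25% share of €35400 is €8850.
Patient responsibility before any cap: €1750 + €8850 = €10600.
Adding €10600 to the €0 already spent would give €10600, which exceeds the €10050 cap; the patient pays just €10050 − €0 = €10050.
Insurer pays the balance: €37150 − €10050 = €27100.

€27100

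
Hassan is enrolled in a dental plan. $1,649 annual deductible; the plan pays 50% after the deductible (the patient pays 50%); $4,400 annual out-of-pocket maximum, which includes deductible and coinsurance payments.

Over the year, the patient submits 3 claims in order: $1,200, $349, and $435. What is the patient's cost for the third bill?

#1 ($1,200): entire amount goes to the deductible. Patient owes $1,200 (running OOP $1,200).
#2 ($349): entire amount goes to the deductible. Patient pays $349; OOP now $1,549.
#3 ($435): $100 finishes the deductible; $335 goes to coinsurance; 50% of $335 = $167.50. Cost to patient: $267.50. OOP to date $1,816.50.

$267.50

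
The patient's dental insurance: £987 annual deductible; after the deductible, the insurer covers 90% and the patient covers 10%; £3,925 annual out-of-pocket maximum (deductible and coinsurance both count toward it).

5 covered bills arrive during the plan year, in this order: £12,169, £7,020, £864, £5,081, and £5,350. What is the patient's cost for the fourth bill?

Claim 1 (£12,169): £987 finishes the deductible; £11,182 goes to coinsurance; coinsurance £11,182 × 10% = £1,118.20. Patient owes £2,105.20 (running OOP £2,105.20).
Claim 2 (£7,020): 10% coinsurance on £7,020 = £702. Cost to patient: £702. OOP to date £2,807.20.
Claim 3 (£864): deductible already satisfied, so patient's share is 10% × £864 = £86.40. Patient owes £86.40 (running OOP £2,893.60).
Claim 4 (£5,081): deductible met; 10% of £5,081 = £508.10. Patient owes £508.10 (running OOP £3,401.70).

£508.10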